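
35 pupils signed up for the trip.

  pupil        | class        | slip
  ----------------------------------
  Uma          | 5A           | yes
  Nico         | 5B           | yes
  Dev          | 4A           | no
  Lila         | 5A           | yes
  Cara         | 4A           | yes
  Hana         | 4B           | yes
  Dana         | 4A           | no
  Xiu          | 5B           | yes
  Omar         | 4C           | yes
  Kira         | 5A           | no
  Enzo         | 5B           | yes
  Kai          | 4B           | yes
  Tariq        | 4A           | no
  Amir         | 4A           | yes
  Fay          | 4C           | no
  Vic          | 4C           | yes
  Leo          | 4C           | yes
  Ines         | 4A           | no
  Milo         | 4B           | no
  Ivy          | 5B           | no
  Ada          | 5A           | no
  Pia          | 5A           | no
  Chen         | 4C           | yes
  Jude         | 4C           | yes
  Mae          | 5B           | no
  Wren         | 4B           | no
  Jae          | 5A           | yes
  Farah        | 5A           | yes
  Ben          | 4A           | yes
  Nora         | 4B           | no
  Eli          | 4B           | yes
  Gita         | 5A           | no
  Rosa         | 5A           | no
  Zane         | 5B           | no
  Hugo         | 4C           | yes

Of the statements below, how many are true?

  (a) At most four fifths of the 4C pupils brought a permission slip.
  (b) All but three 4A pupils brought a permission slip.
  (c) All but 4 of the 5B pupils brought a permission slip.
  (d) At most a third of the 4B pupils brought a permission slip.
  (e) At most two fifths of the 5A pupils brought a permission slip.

0

(a) 4C: |A| = 7, |A ∩ B| = 6; needs |A ∩ B| / |A| ≤ 4/5 — false.
(b) 4A: |A| = 7, |A ∩ B| = 3; needs |A ∖ B| = 3 — false.
(c) 5B: |A| = 6, |A ∩ B| = 3; needs |A ∖ B| = 4 — false.
(d) 4B: |A| = 6, |A ∩ B| = 3; needs |A ∩ B| / |A| ≤ 1/3 — false.
(e) 5A: |A| = 9, |A ∩ B| = 4; needs |A ∩ B| / |A| ≤ 2/5 — false.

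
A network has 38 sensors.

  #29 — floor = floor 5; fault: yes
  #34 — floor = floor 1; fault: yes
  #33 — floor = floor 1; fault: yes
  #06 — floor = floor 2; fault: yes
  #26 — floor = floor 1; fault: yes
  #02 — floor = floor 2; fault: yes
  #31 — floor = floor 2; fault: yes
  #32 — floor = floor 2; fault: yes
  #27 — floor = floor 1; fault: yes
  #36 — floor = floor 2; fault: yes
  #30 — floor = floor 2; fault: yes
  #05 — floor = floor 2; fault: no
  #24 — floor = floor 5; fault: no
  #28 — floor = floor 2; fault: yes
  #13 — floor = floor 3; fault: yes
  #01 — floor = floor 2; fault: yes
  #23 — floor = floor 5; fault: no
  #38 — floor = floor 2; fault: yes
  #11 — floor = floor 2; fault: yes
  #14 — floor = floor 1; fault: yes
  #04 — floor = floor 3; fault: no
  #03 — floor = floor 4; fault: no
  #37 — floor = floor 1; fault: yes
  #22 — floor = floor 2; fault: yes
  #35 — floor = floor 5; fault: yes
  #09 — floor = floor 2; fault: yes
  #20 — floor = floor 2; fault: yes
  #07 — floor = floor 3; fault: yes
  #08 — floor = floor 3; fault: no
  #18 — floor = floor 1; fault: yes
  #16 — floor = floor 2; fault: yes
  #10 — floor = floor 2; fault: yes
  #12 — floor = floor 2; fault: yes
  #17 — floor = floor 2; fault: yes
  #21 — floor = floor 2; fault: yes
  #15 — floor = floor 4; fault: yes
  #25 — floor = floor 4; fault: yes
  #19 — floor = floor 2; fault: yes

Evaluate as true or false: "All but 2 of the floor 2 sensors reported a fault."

False

'All but 2 of the floor 2 sensors reported a fault' holds iff |A ∖ B| = 2.
|A| = 20, |A ∩ B| = 19, |A ∖ B| = 1.
|A ∖ B| = 1, so the statement is false.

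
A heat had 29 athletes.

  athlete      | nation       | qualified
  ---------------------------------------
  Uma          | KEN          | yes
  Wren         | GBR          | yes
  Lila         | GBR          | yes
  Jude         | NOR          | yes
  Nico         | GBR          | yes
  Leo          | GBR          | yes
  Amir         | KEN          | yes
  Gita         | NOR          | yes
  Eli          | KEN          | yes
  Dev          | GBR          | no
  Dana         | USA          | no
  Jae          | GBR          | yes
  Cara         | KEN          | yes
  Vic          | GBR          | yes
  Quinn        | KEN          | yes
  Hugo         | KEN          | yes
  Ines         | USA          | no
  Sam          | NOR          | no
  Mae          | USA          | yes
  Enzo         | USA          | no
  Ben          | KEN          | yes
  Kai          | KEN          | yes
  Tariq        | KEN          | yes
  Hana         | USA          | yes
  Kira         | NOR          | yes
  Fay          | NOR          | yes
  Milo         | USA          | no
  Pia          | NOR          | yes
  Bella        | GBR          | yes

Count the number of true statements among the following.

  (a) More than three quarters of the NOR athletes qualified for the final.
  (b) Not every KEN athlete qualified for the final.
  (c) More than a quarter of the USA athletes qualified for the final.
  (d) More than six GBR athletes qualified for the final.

(a) NOR: |A| = 6, |A ∩ B| = 5; needs |A ∩ B| / |A| > 3/4 — true.
(b) KEN: |A| = 9, |A ∩ B| = 9; needs A ⊄ B (|A ∖ B| ≥ 1) — false.
(c) USA: |A| = 6, |A ∩ B| = 2; needs |A ∩ B| / |A| > 1/4 — true.
(d) GBR: |A| = 8, |A ∩ B| = 7; needs |A ∩ B| > 6 — true.

3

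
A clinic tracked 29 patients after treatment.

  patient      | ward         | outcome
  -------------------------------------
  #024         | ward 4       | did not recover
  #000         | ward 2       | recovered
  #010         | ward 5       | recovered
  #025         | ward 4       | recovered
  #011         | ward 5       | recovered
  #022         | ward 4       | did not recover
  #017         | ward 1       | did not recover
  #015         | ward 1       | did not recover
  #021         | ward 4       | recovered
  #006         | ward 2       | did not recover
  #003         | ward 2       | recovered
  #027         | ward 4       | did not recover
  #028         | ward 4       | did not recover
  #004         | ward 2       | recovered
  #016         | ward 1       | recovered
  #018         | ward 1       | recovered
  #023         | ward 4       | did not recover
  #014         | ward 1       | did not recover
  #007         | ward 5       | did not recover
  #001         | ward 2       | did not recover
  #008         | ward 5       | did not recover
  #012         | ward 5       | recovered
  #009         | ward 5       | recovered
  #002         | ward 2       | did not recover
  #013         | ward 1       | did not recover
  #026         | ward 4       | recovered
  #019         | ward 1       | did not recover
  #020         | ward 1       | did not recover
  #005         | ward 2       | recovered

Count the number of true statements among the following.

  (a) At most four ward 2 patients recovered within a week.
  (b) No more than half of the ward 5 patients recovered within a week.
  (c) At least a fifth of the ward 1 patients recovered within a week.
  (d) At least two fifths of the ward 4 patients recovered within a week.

2

(a) ward 2: |A| = 7, |A ∩ B| = 4; needs |A ∩ B| ≤ 4 — true.
(b) ward 5: |A| = 6, |A ∩ B| = 4; needs |A ∩ B| ≤ |A ∖ B| — false.
(c) ward 1: |A| = 8, |A ∩ B| = 2; needs |A ∩ B| / |A| ≥ 1/5 — true.
(d) ward 4: |A| = 8, |A ∩ B| = 3; needs |A ∩ B| / |A| ≥ 2/5 — false.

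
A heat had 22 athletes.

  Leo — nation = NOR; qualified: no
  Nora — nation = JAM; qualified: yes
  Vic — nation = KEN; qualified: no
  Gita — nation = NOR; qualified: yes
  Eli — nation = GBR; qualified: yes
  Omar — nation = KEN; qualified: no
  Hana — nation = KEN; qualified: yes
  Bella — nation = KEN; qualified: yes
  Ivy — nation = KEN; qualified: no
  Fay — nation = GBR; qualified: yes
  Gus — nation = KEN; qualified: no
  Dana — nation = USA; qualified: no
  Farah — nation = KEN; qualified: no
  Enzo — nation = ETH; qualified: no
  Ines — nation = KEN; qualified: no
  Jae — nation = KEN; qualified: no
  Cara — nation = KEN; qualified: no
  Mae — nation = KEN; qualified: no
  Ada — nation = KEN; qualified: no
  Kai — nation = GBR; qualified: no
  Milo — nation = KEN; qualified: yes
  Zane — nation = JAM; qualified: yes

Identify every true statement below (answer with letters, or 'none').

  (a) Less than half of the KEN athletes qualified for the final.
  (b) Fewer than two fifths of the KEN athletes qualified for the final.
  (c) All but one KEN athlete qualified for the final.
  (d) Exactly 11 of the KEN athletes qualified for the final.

(a), (b)

|A| = 13, |A ∩ B| = 3, |A ∖ B| = 10.
(a) |A ∩ B| < |A ∖ B|: holds.
(b) |A ∩ B| / |A| < 2/5: holds.
(c) |A ∖ B| = 1: fails.
(d) |A ∩ B| = 11: fails.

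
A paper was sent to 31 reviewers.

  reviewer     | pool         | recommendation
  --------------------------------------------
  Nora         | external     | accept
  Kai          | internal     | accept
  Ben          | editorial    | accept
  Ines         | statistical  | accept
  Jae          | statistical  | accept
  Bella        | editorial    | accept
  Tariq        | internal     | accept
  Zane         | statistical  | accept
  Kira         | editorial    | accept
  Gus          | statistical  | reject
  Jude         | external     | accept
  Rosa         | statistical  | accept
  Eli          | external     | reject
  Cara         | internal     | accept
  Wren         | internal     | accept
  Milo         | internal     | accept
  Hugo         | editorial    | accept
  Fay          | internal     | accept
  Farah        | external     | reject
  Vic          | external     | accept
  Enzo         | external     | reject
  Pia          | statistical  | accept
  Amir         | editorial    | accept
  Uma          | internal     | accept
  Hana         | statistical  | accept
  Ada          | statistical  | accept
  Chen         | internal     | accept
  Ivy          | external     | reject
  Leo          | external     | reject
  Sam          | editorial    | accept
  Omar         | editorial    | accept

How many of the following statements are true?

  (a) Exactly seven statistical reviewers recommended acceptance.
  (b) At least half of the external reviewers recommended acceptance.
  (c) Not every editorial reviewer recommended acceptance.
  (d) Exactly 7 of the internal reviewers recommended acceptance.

(a) statistical: |A| = 8, |A ∩ B| = 7; needs |A ∩ B| = 7 — true.
(b) external: |A| = 8, |A ∩ B| = 3; needs |A ∩ B| ≥ |A ∖ B| — false.
(c) editorial: |A| = 7, |A ∩ B| = 7; needs A ⊄ B (|A ∖ B| ≥ 1) — false.
(d) internal: |A| = 8, |A ∩ B| = 8; needs |A ∩ B| = 7 — false.

1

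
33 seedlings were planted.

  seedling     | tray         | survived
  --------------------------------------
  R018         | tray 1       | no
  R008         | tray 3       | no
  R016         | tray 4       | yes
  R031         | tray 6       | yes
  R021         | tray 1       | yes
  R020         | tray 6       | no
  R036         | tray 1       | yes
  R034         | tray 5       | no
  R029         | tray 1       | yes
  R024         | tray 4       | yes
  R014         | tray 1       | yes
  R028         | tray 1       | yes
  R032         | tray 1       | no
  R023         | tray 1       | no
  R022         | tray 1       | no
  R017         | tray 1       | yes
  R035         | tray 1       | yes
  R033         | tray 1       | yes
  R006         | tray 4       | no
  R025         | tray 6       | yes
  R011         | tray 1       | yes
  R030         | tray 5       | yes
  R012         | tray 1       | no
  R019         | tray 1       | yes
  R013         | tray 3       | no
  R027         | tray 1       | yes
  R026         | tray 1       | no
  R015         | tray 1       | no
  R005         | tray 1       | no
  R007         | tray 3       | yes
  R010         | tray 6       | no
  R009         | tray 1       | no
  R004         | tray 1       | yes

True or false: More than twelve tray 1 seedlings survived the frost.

False

The determiner here denotes the relation: |A ∩ B| > 12.
|A| = 21, |A ∩ B| = 12, |A ∖ B| = 9.
|A ∩ B| = 12, so the statement is false.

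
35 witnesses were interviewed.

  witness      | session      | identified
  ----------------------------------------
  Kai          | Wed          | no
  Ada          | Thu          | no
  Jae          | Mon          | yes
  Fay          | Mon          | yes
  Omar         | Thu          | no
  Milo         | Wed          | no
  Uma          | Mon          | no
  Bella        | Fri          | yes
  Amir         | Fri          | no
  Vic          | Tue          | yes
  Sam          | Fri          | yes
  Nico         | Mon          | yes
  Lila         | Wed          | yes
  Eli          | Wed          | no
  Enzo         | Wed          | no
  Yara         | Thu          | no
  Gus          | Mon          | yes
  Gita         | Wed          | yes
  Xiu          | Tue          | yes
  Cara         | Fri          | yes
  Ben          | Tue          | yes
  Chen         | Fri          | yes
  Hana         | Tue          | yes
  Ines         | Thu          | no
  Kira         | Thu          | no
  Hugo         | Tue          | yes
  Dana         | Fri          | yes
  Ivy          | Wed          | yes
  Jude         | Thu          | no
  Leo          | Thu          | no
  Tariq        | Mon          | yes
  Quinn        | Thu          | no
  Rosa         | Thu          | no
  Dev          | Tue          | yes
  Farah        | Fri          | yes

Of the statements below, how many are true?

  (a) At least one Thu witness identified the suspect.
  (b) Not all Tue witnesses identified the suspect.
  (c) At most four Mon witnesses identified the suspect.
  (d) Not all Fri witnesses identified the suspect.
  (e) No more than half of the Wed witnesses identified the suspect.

2

(a) Thu: |A| = 9, |A ∩ B| = 0; needs A ∩ B ≠ ∅ (|A ∩ B| ≥ 1) — false.
(b) Tue: |A| = 6, |A ∩ B| = 6; needs A ⊄ B (|A ∖ B| ≥ 1) — false.
(c) Mon: |A| = 6, |A ∩ B| = 5; needs |A ∩ B| ≤ 4 — false.
(d) Fri: |A| = 7, |A ∩ B| = 6; needs A ⊄ B (|A ∖ B| ≥ 1) — true.
(e) Wed: |A| = 7, |A ∩ B| = 3; needs |A ∩ B| ≤ |A ∖ B| — true.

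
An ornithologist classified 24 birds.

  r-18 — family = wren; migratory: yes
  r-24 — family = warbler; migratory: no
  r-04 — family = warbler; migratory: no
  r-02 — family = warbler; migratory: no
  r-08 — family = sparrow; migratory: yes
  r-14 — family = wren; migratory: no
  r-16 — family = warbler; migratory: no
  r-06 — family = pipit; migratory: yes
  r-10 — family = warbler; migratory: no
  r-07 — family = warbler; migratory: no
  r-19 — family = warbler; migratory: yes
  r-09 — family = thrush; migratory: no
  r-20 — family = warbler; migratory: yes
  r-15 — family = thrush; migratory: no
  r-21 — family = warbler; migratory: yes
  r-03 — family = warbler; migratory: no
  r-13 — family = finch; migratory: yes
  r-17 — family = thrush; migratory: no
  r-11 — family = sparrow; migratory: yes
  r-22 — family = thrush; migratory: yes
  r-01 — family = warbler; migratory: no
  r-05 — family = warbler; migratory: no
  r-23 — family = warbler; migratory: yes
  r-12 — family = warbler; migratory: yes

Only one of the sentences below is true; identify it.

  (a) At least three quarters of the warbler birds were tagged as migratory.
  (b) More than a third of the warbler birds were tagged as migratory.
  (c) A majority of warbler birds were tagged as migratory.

(b)

|A| = 14, |A ∩ B| = 5, |A ∖ B| = 9.
(a) requires |A ∩ B| / |A| ≥ 3/4: false.
(b) requires |A ∩ B| / |A| > 1/3: true.
(c) requires |A ∩ B| > |A ∖ B|: false.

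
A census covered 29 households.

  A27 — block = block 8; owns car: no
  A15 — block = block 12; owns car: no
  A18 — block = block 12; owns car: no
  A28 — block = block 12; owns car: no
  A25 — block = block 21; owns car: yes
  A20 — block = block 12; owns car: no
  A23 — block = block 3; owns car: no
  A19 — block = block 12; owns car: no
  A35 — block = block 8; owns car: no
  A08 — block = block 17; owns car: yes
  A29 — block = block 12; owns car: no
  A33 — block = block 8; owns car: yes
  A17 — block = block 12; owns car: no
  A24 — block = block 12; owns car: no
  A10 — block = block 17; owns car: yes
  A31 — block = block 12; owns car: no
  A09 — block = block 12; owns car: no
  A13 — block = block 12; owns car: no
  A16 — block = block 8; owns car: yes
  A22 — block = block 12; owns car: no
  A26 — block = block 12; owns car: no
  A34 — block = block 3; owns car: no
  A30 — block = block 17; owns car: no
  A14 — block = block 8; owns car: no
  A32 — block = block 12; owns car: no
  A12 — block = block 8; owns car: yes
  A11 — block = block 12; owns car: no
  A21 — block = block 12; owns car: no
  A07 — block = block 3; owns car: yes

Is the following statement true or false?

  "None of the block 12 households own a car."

True

The determiner here denotes the relation: A ∩ B = ∅ (|A ∩ B| = 0).
|A| = 16, |A ∩ B| = 0, |A ∖ B| = 16.
So the statement is true.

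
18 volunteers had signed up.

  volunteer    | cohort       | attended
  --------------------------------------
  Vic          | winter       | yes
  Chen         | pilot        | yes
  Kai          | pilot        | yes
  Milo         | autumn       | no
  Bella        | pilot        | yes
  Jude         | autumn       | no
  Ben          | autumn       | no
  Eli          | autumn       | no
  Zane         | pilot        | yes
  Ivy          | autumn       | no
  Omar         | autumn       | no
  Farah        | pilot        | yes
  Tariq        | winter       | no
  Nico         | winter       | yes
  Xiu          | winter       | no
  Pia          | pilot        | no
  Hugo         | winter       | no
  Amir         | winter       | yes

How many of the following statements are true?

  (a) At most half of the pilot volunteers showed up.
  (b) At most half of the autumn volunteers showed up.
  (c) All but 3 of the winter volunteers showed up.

2

(a) pilot: |A| = 6, |A ∩ B| = 5; needs |A ∩ B| ≤ |A ∖ B| — false.
(b) autumn: |A| = 6, |A ∩ B| = 0; needs |A ∩ B| ≤ |A ∖ B| — true.
(c) winter: |A| = 6, |A ∩ B| = 3; needs |A ∖ B| = 3 — true.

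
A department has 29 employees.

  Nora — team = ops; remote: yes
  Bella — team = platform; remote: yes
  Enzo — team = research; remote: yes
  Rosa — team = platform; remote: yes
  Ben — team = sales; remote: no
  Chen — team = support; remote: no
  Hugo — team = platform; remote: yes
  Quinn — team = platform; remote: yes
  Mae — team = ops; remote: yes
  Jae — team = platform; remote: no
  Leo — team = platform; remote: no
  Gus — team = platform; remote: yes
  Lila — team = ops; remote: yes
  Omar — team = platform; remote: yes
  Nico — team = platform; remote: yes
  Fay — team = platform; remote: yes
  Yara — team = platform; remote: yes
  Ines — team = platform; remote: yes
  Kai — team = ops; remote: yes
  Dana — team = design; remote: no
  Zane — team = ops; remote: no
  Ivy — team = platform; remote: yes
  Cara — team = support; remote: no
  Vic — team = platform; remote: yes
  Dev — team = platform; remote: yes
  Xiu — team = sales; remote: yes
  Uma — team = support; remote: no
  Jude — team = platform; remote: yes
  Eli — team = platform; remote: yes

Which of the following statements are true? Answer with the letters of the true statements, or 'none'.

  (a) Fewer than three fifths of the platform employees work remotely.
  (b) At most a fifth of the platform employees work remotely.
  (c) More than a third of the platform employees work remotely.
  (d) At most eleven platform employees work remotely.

(c)

|A| = 17, |A ∩ B| = 15, |A ∖ B| = 2.
(a) |A ∩ B| / |A| < 3/5: fails.
(b) |A ∩ B| / |A| ≤ 1/5: fails.
(c) |A ∩ B| / |A| > 1/3: holds.
(d) |A ∩ B| ≤ 11: fails.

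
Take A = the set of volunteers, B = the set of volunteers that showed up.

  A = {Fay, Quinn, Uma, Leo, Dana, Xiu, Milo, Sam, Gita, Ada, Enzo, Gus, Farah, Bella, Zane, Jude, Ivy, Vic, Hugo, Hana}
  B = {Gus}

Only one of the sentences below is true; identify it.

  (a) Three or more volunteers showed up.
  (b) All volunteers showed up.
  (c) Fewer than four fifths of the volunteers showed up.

(c)

|A| = 20, |A ∩ B| = 1, |A ∖ B| = 19.
(a) requires |A ∩ B| ≥ 3: false.
(b) requires A ⊆ B, i.e. every element of A is in B (|A ∖ B| = 0): false.
(c) requires |A ∩ B| / |A| < 4/5: true.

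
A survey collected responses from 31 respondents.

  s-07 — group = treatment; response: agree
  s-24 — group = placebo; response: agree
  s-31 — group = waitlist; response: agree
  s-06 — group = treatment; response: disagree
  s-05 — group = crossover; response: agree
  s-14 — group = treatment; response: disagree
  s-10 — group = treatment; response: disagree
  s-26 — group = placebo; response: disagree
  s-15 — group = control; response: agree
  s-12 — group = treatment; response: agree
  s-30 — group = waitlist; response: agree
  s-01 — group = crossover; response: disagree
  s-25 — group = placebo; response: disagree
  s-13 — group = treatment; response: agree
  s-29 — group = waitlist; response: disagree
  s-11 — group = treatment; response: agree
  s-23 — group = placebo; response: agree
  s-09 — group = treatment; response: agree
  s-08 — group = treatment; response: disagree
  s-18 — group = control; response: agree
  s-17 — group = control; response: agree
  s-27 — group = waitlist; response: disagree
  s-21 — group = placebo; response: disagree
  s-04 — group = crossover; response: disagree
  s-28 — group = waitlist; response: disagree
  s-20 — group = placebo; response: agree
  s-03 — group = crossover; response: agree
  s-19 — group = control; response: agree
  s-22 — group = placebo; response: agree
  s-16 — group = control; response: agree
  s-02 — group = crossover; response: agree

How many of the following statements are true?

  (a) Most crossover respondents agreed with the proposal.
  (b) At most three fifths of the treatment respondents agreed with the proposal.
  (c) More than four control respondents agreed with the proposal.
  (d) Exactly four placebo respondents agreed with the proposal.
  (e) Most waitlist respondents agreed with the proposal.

4

(a) crossover: |A| = 5, |A ∩ B| = 3; needs |A ∩ B| > |A ∖ B| — true.
(b) treatment: |A| = 9, |A ∩ B| = 5; needs |A ∩ B| / |A| ≤ 3/5 — true.
(c) control: |A| = 5, |A ∩ B| = 5; needs |A ∩ B| > 4 — true.
(d) placebo: |A| = 7, |A ∩ B| = 4; needs |A ∩ B| = 4 — true.
(e) waitlist: |A| = 5, |A ∩ B| = 2; needs |A ∩ B| > |A ∖ B| — false.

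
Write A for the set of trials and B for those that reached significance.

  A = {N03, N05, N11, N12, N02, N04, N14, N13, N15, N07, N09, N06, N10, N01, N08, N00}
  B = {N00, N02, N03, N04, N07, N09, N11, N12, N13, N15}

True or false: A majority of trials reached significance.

The determiner here denotes the relation: |A ∩ B| > |A ∖ B|.
|A| = 16, |A ∩ B| = 10, |A ∖ B| = 6.
10 > 6, so the statement is true.

True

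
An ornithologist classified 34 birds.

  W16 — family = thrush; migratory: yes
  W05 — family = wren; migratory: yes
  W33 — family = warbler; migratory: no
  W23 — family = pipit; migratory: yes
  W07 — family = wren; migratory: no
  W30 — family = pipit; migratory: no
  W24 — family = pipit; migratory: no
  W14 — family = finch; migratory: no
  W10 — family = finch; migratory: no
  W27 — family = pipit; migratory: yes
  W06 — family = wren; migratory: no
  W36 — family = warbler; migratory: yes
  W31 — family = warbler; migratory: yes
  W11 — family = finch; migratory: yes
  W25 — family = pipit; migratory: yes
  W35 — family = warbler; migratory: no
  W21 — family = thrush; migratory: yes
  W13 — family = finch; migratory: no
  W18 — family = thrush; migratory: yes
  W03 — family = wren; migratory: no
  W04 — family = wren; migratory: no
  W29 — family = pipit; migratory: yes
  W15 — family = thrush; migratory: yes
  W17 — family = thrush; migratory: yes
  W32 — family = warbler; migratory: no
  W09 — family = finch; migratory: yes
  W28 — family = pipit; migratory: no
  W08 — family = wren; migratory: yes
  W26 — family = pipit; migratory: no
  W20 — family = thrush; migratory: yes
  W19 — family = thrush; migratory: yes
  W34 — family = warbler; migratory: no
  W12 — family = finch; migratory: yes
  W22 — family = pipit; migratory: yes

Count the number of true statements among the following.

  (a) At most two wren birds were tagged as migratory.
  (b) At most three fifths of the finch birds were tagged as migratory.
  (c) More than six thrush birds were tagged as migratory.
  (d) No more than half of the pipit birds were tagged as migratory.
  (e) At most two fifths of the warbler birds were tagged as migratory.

(a) wren: |A| = 6, |A ∩ B| = 2; needs |A ∩ B| ≤ 2 — true.
(b) finch: |A| = 6, |A ∩ B| = 3; needs |A ∩ B| / |A| ≤ 3/5 — true.
(c) thrush: |A| = 7, |A ∩ B| = 7; needs |A ∩ B| > 6 — true.
(d) pipit: |A| = 9, |A ∩ B| = 5; needs |A ∩ B| ≤ |A ∖ B| — false.
(e) warbler: |A| = 6, |A ∩ B| = 2; needs |A ∩ B| / |A| ≤ 2/5 — true.

4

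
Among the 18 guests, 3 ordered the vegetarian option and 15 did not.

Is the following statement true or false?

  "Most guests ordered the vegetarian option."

Truth condition: |A ∩ B| > |A ∖ B|.
|A| = 18, |A ∩ B| = 3, |A ∖ B| = 15.
3 < 15, so the statement is false.

False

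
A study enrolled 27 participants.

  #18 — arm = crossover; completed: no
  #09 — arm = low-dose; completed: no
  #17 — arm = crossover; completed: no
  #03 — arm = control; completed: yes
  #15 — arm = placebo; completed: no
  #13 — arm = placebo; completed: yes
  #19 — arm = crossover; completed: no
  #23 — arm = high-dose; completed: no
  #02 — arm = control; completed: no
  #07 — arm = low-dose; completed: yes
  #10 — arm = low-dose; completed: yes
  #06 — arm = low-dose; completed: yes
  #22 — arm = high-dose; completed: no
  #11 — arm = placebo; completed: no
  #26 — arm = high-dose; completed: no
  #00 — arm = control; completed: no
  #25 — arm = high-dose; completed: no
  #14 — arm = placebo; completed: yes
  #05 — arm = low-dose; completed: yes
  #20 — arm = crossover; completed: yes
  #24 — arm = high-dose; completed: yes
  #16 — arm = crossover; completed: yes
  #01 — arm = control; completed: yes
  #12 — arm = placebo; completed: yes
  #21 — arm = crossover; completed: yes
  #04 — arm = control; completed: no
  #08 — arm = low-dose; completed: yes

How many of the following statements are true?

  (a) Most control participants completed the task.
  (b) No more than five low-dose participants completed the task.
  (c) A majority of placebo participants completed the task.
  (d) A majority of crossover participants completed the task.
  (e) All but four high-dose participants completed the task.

3

(a) control: |A| = 5, |A ∩ B| = 2; needs |A ∩ B| > |A ∖ B| — false.
(b) low-dose: |A| = 6, |A ∩ B| = 5; needs |A ∩ B| ≤ 5 — true.
(c) placebo: |A| = 5, |A ∩ B| = 3; needs |A ∩ B| > |A ∖ B| — true.
(d) crossover: |A| = 6, |A ∩ B| = 3; needs |A ∩ B| > |A ∖ B| — false.
(e) high-dose: |A| = 5, |A ∩ B| = 1; needs |A ∖ B| = 4 — true.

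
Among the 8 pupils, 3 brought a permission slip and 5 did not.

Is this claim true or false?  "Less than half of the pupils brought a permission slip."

'Less than half of the pupils brought a permission slip' holds iff |A ∩ B| < |A ∖ B|.
|A| = 8, |A ∩ B| = 3, |A ∖ B| = 5.
3 < 5, so the statement is true.

True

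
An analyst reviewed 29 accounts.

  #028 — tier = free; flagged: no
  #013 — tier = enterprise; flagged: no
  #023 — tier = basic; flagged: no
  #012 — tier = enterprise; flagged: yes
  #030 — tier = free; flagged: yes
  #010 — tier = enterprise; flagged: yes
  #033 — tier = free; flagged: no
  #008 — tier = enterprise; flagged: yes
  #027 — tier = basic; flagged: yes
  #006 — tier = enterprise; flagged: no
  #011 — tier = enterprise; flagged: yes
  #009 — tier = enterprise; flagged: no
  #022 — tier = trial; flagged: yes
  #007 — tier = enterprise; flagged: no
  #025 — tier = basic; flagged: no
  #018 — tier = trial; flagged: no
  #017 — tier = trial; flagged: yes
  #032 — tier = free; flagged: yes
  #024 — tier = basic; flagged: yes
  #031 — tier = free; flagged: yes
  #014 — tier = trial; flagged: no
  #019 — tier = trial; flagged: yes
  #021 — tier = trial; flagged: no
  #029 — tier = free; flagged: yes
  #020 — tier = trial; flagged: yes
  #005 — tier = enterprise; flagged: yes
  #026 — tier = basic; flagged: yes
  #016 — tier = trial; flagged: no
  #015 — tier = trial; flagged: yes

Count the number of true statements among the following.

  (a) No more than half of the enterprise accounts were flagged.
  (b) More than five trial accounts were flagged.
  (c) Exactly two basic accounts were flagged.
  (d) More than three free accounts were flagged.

(a) enterprise: |A| = 9, |A ∩ B| = 5; needs |A ∩ B| ≤ |A ∖ B| — false.
(b) trial: |A| = 9, |A ∩ B| = 5; needs |A ∩ B| > 5 — false.
(c) basic: |A| = 5, |A ∩ B| = 3; needs |A ∩ B| = 2 — false.
(d) free: |A| = 6, |A ∩ B| = 4; needs |A ∩ B| > 3 — true.

1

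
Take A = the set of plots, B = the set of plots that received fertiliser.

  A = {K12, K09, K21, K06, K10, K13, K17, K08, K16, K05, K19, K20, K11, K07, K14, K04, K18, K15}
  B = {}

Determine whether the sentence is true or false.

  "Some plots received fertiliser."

False

Truth condition: A ∩ B ≠ ∅ (|A ∩ B| ≥ 1).
|A| = 18, |A ∩ B| = 0, |A ∖ B| = 18.
So the statement is false.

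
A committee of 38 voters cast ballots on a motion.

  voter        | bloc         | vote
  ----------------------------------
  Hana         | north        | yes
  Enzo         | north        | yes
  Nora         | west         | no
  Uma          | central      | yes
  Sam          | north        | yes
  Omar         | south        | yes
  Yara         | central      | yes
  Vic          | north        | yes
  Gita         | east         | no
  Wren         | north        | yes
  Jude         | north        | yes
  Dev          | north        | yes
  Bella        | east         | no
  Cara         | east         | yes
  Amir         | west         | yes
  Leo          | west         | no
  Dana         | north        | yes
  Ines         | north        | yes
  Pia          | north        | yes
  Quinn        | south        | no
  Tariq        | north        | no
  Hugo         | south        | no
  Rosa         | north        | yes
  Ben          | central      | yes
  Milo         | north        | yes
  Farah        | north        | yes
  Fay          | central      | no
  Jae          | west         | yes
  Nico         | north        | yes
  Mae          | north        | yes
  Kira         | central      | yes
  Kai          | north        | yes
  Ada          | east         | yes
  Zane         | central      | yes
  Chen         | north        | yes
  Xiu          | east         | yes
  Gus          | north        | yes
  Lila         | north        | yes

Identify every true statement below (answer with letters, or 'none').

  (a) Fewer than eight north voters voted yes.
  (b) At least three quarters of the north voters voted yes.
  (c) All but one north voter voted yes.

(b), (c)

|A| = 20, |A ∩ B| = 19, |A ∖ B| = 1.
(a) |A ∩ B| < 8: fails.
(b) |A ∩ B| / |A| ≥ 3/4: holds.
(c) |A ∖ B| = 1: holds.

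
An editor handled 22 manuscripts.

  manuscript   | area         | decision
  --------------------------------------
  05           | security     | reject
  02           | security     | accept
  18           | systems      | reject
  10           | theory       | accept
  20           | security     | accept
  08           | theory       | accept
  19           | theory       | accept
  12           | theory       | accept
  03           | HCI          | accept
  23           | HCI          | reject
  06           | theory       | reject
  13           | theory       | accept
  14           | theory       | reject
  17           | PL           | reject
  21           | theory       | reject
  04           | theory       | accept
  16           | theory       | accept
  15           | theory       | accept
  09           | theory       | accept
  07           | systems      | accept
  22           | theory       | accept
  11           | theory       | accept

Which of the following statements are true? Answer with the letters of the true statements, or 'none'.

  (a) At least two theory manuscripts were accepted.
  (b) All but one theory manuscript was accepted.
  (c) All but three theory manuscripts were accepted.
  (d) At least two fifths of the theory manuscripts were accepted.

(a), (c), (d)

|A| = 14, |A ∩ B| = 11, |A ∖ B| = 3.
(a) |A ∩ B| ≥ 2: holds.
(b) |A ∖ B| = 1: fails.
(c) |A ∖ B| = 3: holds.
(d) |A ∩ B| / |A| ≥ 2/5: holds.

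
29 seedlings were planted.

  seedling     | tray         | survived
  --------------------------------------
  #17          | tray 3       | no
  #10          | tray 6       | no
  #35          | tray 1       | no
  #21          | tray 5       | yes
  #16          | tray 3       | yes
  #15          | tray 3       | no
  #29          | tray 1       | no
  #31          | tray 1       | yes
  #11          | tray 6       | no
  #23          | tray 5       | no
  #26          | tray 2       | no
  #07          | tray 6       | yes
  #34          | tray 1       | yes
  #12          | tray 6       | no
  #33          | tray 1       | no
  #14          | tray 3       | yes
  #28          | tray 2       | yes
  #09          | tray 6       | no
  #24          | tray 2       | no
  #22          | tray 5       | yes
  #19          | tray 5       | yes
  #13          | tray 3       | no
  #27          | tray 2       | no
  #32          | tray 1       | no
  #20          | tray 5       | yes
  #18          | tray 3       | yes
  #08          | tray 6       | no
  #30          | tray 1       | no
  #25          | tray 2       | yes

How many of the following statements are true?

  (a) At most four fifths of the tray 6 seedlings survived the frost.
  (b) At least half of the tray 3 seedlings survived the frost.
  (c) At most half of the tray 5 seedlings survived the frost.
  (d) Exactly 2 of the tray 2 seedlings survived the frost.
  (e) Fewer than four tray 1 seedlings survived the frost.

4

(a) tray 6: |A| = 6, |A ∩ B| = 1; needs |A ∩ B| / |A| ≤ 4/5 — true.
(b) tray 3: |A| = 6, |A ∩ B| = 3; needs |A ∩ B| ≥ |A ∖ B| — true.
(c) tray 5: |A| = 5, |A ∩ B| = 4; needs |A ∩ B| ≤ |A ∖ B| — false.
(d) tray 2: |A| = 5, |A ∩ B| = 2; needs |A ∩ B| = 2 — true.
(e) tray 1: |A| = 7, |A ∩ B| = 2; needs |A ∩ B| < 4 — true.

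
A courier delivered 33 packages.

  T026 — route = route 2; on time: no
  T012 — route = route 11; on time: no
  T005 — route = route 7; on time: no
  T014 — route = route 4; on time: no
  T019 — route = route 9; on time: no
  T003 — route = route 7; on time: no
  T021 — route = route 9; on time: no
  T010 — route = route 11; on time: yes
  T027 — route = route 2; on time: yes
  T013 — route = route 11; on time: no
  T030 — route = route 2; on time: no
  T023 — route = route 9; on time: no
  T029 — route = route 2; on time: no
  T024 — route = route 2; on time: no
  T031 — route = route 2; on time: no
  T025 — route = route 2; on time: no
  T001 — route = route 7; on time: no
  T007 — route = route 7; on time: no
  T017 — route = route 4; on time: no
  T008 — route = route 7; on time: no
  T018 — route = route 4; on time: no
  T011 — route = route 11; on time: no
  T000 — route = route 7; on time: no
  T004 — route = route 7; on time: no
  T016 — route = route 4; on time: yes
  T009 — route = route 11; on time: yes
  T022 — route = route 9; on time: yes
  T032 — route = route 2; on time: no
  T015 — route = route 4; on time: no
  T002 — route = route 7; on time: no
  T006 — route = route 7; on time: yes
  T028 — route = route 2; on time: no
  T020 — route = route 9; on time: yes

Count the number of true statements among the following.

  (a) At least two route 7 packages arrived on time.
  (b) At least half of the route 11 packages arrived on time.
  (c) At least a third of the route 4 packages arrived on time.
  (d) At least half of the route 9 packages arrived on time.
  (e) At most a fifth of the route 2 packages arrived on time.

(a) route 7: |A| = 9, |A ∩ B| = 1; needs |A ∩ B| ≥ 2 — false.
(b) route 11: |A| = 5, |A ∩ B| = 2; needs |A ∩ B| ≥ |A ∖ B| — false.
(c) route 4: |A| = 5, |A ∩ B| = 1; needs |A ∩ B| / |A| ≥ 1/3 — false.
(d) route 9: |A| = 5, |A ∩ B| = 2; needs |A ∩ B| ≥ |A ∖ B| — false.
(e) route 2: |A| = 9, |A ∩ B| = 1; needs |A ∩ B| / |A| ≤ 1/5 — true.

1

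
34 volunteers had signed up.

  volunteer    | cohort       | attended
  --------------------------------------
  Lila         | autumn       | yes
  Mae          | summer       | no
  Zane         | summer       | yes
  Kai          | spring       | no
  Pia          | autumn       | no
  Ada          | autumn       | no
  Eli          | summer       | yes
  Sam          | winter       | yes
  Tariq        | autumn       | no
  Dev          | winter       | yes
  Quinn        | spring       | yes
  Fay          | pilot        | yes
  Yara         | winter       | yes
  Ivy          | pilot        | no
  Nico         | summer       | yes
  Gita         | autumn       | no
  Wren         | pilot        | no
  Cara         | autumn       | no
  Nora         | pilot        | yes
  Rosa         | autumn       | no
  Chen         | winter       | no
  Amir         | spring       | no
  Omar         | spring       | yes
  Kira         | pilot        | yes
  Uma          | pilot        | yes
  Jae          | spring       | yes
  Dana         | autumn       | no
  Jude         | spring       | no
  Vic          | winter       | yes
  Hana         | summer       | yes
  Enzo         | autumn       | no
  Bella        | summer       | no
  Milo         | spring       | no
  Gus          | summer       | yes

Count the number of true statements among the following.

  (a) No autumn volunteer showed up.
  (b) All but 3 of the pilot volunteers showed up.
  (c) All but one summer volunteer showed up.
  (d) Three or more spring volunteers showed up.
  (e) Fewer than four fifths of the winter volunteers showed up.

1

(a) autumn: |A| = 9, |A ∩ B| = 1; needs A ∩ B = ∅ (|A ∩ B| = 0) — false.
(b) pilot: |A| = 6, |A ∩ B| = 4; needs |A ∖ B| = 3 — false.
(c) summer: |A| = 7, |A ∩ B| = 5; needs |A ∖ B| = 1 — false.
(d) spring: |A| = 7, |A ∩ B| = 3; needs |A ∩ B| ≥ 3 — true.
(e) winter: |A| = 5, |A ∩ B| = 4; needs |A ∩ B| / |A| < 4/5 — false.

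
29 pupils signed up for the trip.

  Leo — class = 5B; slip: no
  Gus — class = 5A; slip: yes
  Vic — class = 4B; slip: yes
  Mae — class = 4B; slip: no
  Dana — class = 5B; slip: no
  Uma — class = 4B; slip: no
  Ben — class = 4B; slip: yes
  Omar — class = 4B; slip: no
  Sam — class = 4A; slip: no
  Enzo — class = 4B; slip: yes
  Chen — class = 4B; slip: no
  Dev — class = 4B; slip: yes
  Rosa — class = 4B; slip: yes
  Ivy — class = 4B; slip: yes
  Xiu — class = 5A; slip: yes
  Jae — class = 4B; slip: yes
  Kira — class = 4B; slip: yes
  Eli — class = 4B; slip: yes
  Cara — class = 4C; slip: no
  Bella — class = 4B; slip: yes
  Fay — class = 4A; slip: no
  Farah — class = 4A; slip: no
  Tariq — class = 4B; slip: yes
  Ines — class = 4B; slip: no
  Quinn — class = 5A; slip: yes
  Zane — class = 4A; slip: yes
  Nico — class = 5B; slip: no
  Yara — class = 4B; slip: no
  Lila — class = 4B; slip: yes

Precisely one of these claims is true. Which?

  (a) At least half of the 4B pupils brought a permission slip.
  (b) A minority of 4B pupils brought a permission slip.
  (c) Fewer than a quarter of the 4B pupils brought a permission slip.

(a)

|A| = 18, |A ∩ B| = 12, |A ∖ B| = 6.
(a) requires |A ∩ B| ≥ |A ∖ B|: true.
(b) requires |A ∩ B| < |A ∖ B|: false.
(c) requires |A ∩ B| / |A| < 1/4: false.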